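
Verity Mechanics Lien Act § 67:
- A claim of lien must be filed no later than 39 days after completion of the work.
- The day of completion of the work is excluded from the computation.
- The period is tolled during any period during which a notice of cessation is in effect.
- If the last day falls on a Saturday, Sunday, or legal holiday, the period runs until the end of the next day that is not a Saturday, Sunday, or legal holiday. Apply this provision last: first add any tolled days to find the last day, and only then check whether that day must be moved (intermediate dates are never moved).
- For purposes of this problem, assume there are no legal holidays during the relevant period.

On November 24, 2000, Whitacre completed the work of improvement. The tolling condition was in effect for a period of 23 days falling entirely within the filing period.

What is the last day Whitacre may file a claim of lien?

January 25, 2001

39 days after November 24, 2000 is January 2, 2001.
Tolling adds 23 days: January 2, 2001 + 23 days = January 25, 2001.
January 25, 2001 is a Thursday and not a legal holiday, so no extension applies.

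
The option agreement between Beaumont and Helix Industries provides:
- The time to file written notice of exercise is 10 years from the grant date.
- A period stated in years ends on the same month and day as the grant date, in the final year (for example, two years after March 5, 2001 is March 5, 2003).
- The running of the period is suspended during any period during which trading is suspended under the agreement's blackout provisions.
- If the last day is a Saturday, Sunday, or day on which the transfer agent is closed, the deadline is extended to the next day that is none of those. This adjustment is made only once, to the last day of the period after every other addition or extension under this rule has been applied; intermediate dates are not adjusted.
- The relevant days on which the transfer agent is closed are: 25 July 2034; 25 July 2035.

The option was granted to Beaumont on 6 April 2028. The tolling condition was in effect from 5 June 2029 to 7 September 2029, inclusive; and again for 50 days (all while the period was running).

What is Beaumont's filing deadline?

10 years after 6 April 2028 is April 6, 2038.
From June 5, 2029 through September 7, 2029 inclusive is 95 days; tolling adds 95 days: April 6, 2038 + 95 days = July 10, 2038.
Tolling adds 50 days: July 10, 2038 + 50 days = August 29, 2038.
August 29, 2038 is Sunday. The next qualifying day is August 30, 2038.

August 30, 2038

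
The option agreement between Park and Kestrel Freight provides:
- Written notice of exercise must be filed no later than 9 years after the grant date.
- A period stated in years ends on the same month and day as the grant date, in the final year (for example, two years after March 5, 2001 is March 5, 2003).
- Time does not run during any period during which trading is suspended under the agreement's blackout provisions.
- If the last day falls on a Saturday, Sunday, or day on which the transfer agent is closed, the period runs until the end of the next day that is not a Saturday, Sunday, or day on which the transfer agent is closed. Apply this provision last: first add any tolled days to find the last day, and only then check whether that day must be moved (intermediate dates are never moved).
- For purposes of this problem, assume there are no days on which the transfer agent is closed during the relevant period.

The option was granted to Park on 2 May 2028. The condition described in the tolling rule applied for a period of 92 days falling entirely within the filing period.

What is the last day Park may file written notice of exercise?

August 3, 2037

9 years after 2 May 2028 is May 2, 2037.
Tolling adds 92 days: May 2, 2037 + 92 days = August 2, 2037.
August 2, 2037 is Sunday. The next qualifying day is August 3, 2037.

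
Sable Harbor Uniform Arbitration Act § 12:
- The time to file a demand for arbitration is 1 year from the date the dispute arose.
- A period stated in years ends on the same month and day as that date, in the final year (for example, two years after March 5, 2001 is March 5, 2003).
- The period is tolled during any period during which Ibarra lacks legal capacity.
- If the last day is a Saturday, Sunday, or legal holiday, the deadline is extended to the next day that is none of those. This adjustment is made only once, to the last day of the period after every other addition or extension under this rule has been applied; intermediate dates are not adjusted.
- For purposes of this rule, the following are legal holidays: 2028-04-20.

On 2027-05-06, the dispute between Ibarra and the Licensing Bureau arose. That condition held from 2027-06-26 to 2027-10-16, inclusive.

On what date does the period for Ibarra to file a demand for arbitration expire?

1 year after 2027-05-06 is May 6, 2028.
From June 26, 2027 through October 16, 2027 inclusive is 113 days; tolling adds 113 days: May 6, 2028 + 113 days = August 27, 2028.
August 27, 2028 is Sunday. The next qualifying day is August 28, 2028.

August 28, 2028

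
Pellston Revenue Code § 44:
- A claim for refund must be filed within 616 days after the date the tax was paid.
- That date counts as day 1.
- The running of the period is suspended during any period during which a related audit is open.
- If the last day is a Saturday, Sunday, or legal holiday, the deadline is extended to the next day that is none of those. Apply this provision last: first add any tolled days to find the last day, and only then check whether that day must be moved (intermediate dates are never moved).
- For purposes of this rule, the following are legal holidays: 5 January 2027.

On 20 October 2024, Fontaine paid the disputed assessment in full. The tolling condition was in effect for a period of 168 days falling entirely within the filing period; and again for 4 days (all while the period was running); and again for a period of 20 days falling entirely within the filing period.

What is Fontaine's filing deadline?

January 6, 2027

Counting 20 October 2024 as day 1, day 616 is June 27, 2026.
Tolling adds 168 days: June 27, 2026 + 168 days = December 12, 2026.
Tolling adds 4 days: December 12, 2026 + 4 days = December 16, 2026.
Tolling adds 20 days: December 16, 2026 + 20 days = January 5, 2027.
January 5, 2027 is a listed holiday. The next qualifying day is January 6, 2027.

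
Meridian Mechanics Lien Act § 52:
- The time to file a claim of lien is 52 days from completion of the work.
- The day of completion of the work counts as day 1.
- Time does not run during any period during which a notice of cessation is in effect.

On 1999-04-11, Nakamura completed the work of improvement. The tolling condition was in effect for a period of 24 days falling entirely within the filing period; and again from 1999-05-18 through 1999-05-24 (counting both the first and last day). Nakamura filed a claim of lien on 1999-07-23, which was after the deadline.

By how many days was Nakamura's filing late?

21 days

Counting 1999-04-11 as day 1, day 52 is June 1, 1999.
Tolling adds 24 days: June 1, 1999 + 24 days = June 25, 1999.
From May 18, 1999 through May 24, 1999 inclusive is 7 days; tolling adds 7 days: June 25, 1999 + 7 days = July 2, 1999.
The deadline is July 2, 1999; from July 2, 1999 to July 23, 1999 is 21 days.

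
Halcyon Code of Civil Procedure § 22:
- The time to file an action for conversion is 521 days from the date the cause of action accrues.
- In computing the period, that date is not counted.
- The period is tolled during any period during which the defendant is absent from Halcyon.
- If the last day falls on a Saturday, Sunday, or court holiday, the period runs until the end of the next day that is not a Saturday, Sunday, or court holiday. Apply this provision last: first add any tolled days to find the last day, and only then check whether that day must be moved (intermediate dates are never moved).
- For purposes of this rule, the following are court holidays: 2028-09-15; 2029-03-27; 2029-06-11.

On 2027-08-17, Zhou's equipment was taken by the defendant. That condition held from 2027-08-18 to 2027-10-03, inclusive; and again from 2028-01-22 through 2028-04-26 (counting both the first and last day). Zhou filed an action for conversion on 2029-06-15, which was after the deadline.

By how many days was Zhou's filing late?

521 days after 2027-08-17 is January 19, 2029.
From August 18, 2027 through October 3, 2027 inclusive is 47 days; tolling adds 47 days: January 19, 2029 + 47 days = March 7, 2029.
From January 22, 2028 through April 26, 2028 inclusive is 96 days; tolling adds 96 days: March 7, 2029 + 96 days = June 11, 2029.
June 11, 2029 is a listed holiday. The next qualifying day is June 12, 2029.
The deadline is June 12, 2029; from June 12, 2029 to June 15, 2029 is 3 days.

3 days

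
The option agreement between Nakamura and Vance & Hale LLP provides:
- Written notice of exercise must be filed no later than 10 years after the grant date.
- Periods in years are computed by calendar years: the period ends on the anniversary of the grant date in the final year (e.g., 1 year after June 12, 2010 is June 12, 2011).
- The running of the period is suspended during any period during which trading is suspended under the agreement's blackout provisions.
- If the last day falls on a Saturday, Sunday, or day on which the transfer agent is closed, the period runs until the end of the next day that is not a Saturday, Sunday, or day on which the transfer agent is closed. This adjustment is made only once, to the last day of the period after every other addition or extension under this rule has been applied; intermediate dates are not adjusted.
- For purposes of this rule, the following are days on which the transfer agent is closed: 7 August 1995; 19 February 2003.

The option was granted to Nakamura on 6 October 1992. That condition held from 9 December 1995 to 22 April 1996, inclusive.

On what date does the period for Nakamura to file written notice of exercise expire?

February 20, 2003

10 years after 6 October 1992 is October 6, 2002.
From December 9, 1995 through April 22, 1996 inclusive is 136 days; tolling adds 136 days: October 6, 2002 + 136 days = February 19, 2003.
February 19, 2003 is a listed holiday. The next qualifying day is February 20, 2003.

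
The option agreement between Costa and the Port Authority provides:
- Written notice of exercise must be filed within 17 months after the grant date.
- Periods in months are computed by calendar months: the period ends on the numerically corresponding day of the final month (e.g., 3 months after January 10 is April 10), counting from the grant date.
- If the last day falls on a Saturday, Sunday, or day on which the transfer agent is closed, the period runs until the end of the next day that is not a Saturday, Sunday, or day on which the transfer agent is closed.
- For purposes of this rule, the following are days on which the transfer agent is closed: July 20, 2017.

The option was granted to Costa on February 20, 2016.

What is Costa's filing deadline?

17 months after February 20, 2016 is July 20, 2017.
July 20, 2017 is a listed holiday. The next qualifying day is July 21, 2017.

July 21, 2017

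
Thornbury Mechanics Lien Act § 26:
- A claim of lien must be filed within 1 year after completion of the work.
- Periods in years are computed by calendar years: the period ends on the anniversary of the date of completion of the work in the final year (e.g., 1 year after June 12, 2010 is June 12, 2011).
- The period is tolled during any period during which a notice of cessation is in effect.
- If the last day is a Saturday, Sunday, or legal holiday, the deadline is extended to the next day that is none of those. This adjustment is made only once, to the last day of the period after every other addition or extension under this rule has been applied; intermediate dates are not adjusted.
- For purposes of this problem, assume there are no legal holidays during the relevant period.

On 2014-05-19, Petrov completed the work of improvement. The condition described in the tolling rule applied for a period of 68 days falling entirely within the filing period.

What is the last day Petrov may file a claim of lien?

1 year after 2014-05-19 is May 19, 2015.
Tolling adds 68 days: May 19, 2015 + 68 days = July 26, 2015.
July 26, 2015 is Sunday. The next qualifying day is July 27, 2015.

July 27, 2015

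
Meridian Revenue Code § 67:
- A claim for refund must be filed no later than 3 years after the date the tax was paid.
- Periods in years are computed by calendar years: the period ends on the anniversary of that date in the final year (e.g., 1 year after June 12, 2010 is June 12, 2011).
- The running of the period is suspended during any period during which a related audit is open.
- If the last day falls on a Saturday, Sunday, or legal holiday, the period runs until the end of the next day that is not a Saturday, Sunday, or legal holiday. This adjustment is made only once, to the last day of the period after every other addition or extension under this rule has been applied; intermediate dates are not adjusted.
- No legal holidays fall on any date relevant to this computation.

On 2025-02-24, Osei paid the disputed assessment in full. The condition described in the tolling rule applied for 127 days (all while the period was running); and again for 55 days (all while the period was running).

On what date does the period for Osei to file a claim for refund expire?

August 24, 2028

3 years after 2025-02-24 is February 24, 2028.
Tolling adds 127 days: February 24, 2028 + 127 days = June 30, 2028.
Tolling adds 55 days: June 30, 2028 + 55 days = August 24, 2028.
August 24, 2028 is a Thursday and not a legal holiday, so no extension applies.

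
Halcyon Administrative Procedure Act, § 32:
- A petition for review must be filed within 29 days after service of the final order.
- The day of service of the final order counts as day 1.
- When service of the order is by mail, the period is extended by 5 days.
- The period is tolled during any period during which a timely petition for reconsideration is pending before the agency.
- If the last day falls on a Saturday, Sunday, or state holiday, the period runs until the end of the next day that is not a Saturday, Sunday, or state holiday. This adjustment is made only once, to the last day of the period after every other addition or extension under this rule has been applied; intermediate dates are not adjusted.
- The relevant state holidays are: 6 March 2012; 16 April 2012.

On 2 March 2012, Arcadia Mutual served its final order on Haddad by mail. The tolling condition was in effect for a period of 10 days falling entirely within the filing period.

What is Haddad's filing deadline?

April 17, 2012

Counting 2 March 2012 as day 1, day 29 is March 30, 2012.
Service was by mail, adding 5 days: March 30, 2012 + 5 days = April 4, 2012.
Tolling adds 10 days: April 4, 2012 + 10 days = April 14, 2012.
April 14, 2012 is Saturday; April 15, 2012 is Sunday; April 16, 2012 is a listed holiday. The next qualifying day is April 17, 2012.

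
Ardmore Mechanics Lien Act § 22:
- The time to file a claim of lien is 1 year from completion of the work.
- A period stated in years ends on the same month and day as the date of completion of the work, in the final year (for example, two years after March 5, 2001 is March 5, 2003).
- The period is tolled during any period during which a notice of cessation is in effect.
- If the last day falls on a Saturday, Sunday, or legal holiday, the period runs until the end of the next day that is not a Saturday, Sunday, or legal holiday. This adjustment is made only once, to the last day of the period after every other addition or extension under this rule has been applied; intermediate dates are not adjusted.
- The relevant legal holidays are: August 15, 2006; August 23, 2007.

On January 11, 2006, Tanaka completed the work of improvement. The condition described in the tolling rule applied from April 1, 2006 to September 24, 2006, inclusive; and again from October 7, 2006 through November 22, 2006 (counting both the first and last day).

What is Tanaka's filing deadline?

August 24, 2007

1 year after January 11, 2006 is January 11, 2007.
From April 1, 2006 through September 24, 2006 inclusive is 177 days; tolling adds 177 days: January 11, 2007 + 177 days = July 7, 2007.
From October 7, 2006 through November 22, 2006 inclusive is 47 days; tolling adds 47 days: July 7, 2007 + 47 days = August 23, 2007.
August 23, 2007 is a listed holiday. The next qualifying day is August 24, 2007.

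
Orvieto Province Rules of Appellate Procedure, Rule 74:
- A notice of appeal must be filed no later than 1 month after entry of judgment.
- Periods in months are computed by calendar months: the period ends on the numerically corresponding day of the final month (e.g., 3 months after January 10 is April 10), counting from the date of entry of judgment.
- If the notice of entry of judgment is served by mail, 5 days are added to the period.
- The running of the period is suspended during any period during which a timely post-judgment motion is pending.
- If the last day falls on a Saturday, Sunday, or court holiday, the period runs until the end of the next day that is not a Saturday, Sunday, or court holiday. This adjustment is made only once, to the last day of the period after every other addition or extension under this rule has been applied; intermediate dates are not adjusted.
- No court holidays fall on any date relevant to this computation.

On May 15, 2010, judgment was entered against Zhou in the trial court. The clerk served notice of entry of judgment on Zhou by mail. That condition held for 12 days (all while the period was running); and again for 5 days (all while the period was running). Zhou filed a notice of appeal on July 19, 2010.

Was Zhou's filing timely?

No

1 month after May 15, 2010 is June 15, 2010.
Service was by mail, adding 5 days: June 15, 2010 + 5 days = June 20, 2010.
Tolling adds 12 days: June 20, 2010 + 12 days = July 2, 2010.
Tolling adds 5 days: July 2, 2010 + 5 days = July 7, 2010.
July 7, 2010 is a Wednesday and not a court holiday, so no extension applies.
The deadline is July 7, 2010; the filing on July 19, 2010 is after that date.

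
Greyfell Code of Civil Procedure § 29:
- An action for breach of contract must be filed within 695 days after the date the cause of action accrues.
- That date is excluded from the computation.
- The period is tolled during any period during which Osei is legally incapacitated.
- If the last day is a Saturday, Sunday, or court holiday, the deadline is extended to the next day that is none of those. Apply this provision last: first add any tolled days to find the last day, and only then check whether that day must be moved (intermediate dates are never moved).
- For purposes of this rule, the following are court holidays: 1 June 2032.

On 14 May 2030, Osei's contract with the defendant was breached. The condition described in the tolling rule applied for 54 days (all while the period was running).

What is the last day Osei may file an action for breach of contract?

June 2, 2032

695 days after 14 May 2030 is April 8, 2032.
Tolling adds 54 days: April 8, 2032 + 54 days = June 1, 2032.
June 1, 2032 is a listed holiday. The next qualifying day is June 2, 2032.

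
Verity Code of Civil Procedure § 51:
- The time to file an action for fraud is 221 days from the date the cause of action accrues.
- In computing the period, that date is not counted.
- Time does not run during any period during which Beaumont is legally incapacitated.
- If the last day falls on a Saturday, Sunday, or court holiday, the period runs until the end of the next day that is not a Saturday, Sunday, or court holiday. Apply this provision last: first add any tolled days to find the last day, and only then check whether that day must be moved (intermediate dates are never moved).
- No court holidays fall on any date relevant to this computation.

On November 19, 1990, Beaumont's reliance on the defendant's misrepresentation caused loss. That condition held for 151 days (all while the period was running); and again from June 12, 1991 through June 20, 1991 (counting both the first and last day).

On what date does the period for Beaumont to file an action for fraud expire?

December 5, 1991

221 days after November 19, 1990 is June 28, 1991.
Tolling adds 151 days: June 28, 1991 + 151 days = November 26, 1991.
From June 12, 1991 through June 20, 1991 inclusive is 9 days; tolling adds 9 days: November 26, 1991 + 9 days = December 5, 1991.
December 5, 1991 is a Thursday and not a court holiday, so no extension applies.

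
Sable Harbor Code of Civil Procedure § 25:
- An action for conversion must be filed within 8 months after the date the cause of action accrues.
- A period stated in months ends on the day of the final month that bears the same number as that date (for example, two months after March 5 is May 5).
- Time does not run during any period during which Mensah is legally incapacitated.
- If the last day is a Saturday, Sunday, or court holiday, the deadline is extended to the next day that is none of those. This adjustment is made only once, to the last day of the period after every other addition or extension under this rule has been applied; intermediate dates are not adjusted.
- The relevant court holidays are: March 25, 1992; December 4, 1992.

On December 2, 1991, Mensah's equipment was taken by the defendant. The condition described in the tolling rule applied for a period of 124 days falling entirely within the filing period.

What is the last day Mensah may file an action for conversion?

8 months after December 2, 1991 is August 2, 1992.
Tolling adds 124 days: August 2, 1992 + 124 days = December 4, 1992.
December 4, 1992 is a listed holiday; December 5, 1992 is Saturday; December 6, 1992 is Sunday. The next qualifying day is December 7, 1992.

December 7, 1992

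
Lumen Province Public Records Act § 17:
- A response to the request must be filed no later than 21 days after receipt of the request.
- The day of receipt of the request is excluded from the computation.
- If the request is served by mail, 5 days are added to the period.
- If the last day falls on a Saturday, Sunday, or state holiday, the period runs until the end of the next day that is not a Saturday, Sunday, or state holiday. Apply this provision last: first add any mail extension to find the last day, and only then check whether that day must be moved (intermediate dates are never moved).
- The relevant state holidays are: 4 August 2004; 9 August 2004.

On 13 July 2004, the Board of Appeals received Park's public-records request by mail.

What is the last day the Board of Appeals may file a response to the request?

21 days after 13 July 2004 is August 3, 2004.
Service was by mail, adding 5 days: August 3, 2004 + 5 days = August 8, 2004.
August 8, 2004 is Sunday; August 9, 2004 is a listed holiday. The next qualifying day is August 10, 2004.

August 10, 2004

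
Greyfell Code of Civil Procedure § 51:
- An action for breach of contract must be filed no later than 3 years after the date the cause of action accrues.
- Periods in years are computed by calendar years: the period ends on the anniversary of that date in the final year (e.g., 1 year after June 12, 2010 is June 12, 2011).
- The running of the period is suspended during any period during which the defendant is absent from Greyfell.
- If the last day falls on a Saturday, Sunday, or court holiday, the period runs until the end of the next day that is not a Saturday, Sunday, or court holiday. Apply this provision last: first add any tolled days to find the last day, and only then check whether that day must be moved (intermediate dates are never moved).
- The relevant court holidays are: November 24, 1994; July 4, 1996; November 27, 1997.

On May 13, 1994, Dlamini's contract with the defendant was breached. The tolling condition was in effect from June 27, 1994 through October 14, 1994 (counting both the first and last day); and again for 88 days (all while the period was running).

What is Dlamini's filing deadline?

3 years after May 13, 1994 is May 13, 1997.
From June 27, 1994 through October 14, 1994 inclusive is 110 days; tolling adds 110 days: May 13, 1997 + 110 days = August 31, 1997.
Tolling adds 88 days: August 31, 1997 + 88 days = November 27, 1997.
November 27, 1997 is a listed holiday. The next qualifying day is November 28, 1997.

November 28, 1997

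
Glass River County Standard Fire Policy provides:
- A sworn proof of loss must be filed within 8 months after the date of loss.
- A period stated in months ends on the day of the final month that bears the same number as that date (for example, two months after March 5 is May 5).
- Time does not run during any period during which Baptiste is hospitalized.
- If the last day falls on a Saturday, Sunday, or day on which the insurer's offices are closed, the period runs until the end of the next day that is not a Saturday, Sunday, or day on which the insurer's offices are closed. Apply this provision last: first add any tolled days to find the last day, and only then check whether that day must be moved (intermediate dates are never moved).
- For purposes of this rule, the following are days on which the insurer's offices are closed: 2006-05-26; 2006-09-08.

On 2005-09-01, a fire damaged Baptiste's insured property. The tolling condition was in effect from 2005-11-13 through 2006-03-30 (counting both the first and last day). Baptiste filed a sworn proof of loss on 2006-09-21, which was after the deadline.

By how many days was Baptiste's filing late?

3 days

8 months after 2005-09-01 is May 1, 2006.
From November 13, 2005 through March 30, 2006 inclusive is 138 days; tolling adds 138 days: May 1, 2006 + 138 days = September 16, 2006.
September 16, 2006 is Saturday; September 17, 2006 is Sunday. The next qualifying day is September 18, 2006.
The deadline is September 18, 2006; from September 18, 2006 to September 21, 2006 is 3 days.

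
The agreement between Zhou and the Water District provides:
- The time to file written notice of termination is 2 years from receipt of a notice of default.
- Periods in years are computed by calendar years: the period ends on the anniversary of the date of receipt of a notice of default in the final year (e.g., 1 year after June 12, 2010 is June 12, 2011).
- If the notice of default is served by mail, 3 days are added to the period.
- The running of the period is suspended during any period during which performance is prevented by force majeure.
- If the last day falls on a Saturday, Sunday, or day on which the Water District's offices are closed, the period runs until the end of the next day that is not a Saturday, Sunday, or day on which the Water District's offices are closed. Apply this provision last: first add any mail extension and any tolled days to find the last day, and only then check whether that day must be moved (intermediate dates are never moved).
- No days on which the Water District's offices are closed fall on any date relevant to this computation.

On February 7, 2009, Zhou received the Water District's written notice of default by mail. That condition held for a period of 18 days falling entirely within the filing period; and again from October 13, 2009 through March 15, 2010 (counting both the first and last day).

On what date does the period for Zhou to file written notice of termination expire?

August 1, 2011

2 years after February 7, 2009 is February 7, 2011.
Service was by mail, adding 3 days: February 7, 2011 + 3 days = February 10, 2011.
Tolling adds 18 days: February 10, 2011 + 18 days = February 28, 2011.
From October 13, 2009 through March 15, 2010 inclusive is 154 days; tolling adds 154 days: February 28, 2011 + 154 days = August 1, 2011.
August 1, 2011 is a Monday and not a day on which the Water District's offices are closed, so no extension applies.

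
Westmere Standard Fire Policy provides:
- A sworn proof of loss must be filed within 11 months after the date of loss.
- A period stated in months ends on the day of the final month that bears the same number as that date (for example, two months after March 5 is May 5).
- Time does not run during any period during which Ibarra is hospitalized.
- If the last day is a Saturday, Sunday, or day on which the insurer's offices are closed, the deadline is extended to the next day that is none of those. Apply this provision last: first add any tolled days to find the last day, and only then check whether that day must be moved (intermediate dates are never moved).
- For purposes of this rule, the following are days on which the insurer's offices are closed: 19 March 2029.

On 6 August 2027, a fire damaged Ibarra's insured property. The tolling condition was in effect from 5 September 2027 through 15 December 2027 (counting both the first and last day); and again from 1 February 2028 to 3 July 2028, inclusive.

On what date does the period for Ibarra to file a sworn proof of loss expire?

11 months after 6 August 2027 is July 6, 2028.
From September 5, 2027 through December 15, 2027 inclusive is 102 days; tolling adds 102 days: July 6, 2028 + 102 days = October 16, 2028.
From February 1, 2028 through July 3, 2028 inclusive is 154 days; tolling adds 154 days: October 16, 2028 + 154 days = March 19, 2029.
March 19, 2029 is a listed holiday. The next qualifying day is March 20, 2029.

March 20, 2029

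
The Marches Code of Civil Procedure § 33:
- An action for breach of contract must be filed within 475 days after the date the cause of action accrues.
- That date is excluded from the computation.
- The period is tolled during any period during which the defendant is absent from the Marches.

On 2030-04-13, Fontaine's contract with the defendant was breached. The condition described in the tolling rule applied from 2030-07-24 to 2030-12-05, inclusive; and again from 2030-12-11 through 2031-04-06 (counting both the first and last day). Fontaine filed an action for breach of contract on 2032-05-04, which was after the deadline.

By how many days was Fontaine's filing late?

475 days after 2030-04-13 is August 1, 2031.
From July 24, 2030 through December 5, 2030 inclusive is 135 days; tolling adds 135 days: August 1, 2031 + 135 days = December 14, 2031.
From December 11, 2030 through April 6, 2031 inclusive is 117 days; tolling adds 117 days: December 14, 2031 + 117 days = April 9, 2032.
The deadline is April 9, 2032; from April 9, 2032 to May 4, 2032 is 25 days.

25 days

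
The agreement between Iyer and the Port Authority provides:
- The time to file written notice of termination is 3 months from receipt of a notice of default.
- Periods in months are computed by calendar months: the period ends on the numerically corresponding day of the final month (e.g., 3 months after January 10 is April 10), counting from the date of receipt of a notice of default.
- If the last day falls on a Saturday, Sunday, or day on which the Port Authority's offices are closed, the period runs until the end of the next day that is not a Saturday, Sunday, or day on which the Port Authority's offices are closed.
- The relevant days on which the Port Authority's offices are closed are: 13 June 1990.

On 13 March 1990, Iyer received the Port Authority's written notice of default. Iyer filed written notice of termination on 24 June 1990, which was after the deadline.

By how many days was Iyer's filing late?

3 months after 13 March 1990 is June 13, 1990.
June 13, 1990 is a listed holiday. The next qualifying day is June 14, 1990.
The deadline is June 14, 1990; from June 14, 1990 to June 24, 1990 is 10 days.

10 days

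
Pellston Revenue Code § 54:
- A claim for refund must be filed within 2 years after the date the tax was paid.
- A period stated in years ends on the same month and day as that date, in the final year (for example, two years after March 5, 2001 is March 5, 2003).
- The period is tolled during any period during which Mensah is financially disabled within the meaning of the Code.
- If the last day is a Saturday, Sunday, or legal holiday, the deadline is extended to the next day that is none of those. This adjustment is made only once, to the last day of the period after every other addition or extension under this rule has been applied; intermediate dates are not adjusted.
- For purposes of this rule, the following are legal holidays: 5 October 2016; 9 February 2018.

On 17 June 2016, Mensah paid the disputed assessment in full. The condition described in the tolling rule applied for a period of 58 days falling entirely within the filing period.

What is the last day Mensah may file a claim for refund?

2 years after 17 June 2016 is June 17, 2018.
Tolling adds 58 days: June 17, 2018 + 58 days = August 14, 2018.
August 14, 2018 is a Tuesday and not a legal holiday, so no extension applies.

August 14, 2018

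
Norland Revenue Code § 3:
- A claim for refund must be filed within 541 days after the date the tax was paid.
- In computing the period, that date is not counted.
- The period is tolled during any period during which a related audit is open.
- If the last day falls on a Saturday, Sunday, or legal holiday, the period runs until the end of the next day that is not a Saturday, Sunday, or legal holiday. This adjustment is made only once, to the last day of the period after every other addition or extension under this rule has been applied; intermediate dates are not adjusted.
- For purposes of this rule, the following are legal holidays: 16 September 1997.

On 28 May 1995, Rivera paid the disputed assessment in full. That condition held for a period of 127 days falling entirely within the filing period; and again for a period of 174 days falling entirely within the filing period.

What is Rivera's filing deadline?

September 17, 1997

541 days after 28 May 1995 is November 19, 1996.
Tolling adds 127 days: November 19, 1996 + 127 days = March 26, 1997.
Tolling adds 174 days: March 26, 1997 + 174 days = September 16, 1997.
September 16, 1997 is a listed holiday. The next qualifying day is September 17, 1997.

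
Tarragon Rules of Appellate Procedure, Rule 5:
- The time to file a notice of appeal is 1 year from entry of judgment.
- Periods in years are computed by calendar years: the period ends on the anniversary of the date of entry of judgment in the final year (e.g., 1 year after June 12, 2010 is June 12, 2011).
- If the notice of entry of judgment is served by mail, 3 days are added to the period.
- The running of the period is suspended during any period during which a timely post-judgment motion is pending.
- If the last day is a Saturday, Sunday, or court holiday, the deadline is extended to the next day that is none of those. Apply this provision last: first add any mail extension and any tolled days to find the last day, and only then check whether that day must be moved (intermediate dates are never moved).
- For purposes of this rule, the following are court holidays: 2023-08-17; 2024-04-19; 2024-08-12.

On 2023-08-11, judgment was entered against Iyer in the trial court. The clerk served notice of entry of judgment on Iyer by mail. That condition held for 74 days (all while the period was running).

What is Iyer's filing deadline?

1 year after 2023-08-11 is August 11, 2024.
Service was by mail, adding 3 days: August 11, 2024 + 3 days = August 14, 2024.
Tolling adds 74 days: August 14, 2024 + 74 days = October 27, 2024.
October 27, 2024 is Sunday. The next qualifying day is October 28, 2024.

October 28, 2024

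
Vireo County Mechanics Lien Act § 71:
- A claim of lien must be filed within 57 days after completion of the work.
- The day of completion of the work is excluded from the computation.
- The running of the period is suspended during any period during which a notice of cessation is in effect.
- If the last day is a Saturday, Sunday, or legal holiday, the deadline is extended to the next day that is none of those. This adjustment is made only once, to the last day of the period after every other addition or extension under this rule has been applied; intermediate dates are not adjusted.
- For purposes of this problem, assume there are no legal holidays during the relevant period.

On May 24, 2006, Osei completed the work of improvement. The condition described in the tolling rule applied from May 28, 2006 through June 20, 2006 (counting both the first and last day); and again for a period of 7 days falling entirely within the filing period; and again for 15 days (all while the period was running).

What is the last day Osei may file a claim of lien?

September 4, 2006

57 days after May 24, 2006 is July 20, 2006.
From May 28, 2006 through June 20, 2006 inclusive is 24 days; tolling adds 24 days: July 20, 2006 + 24 days = August 13, 2006.
Tolling adds 7 days: August 13, 2006 + 7 days = August 20, 2006.
Tolling adds 15 days: August 20, 2006 + 15 days = September 4, 2006.
September 4, 2006 is a Monday and not a legal holiday, so no extension applies.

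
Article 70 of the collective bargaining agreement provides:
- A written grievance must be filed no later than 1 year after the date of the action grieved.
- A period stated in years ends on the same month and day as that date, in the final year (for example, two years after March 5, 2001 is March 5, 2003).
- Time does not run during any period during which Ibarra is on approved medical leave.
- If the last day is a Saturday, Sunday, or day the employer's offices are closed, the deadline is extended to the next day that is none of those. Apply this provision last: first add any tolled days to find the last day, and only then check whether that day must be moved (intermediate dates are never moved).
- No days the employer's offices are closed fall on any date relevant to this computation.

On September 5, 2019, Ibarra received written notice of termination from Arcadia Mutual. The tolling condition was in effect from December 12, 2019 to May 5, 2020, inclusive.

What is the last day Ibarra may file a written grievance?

January 29, 2021

1 year after September 5, 2019 is September 5, 2020.
From December 12, 2019 through May 5, 2020 inclusive is 146 days; tolling adds 146 days: September 5, 2020 + 146 days = January 29, 2021.
January 29, 2021 is a Friday and not a day the employer's offices are closed, so no extension applies.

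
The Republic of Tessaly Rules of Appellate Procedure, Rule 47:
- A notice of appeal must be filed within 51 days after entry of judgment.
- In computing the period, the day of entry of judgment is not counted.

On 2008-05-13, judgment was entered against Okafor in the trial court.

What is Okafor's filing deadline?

July 3, 2008

51 days after 2008-05-13 is July 3, 2008.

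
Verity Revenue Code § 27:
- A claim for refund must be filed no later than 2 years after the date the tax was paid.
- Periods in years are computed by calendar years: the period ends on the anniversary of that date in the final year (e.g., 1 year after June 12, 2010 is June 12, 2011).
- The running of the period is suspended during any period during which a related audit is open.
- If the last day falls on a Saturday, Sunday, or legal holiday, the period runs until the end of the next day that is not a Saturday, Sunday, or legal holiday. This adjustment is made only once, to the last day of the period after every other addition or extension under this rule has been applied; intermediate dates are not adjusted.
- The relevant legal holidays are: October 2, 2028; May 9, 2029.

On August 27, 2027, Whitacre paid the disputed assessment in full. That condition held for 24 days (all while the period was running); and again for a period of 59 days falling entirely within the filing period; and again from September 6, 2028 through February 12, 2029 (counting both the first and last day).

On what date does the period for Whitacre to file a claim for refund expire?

2 years after August 27, 2027 is August 27, 2029.
Tolling adds 24 days: August 27, 2029 + 24 days = September 20, 2029.
Tolling adds 59 days: September 20, 2029 + 59 days = November 18, 2029.
From September 6, 2028 through February 12, 2029 inclusive is 160 days; tolling adds 160 days: November 18, 2029 + 160 days = April 27, 2030.
April 27, 2030 is Saturday; April 28, 2030 is Sunday. The next qualifying day is April 29, 2030.

April 29, 2030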